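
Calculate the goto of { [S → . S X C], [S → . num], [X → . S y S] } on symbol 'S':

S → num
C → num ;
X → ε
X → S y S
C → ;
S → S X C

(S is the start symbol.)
GOTO(I, 'S') = CLOSURE({ [A → αX.β] : [A → α.Xβ] ∈ I, X = 'S' })

Items with dot before 'S', with the dot advanced:
  [S → . S X C] → [S → S . X C]
  [X → . S y S] → [X → S . y S]
Closure of the advanced items:
  [S → S . X C] has the dot before X: add [X → .], [X → . S y S]
  [X → . S y S] has the dot before S: add [S → . num], [S → . S X C]

GOTO = { [S → . S X C], [S → . num], [S → S . X C], [X → . S y S], [X → .], [X → S . y S] }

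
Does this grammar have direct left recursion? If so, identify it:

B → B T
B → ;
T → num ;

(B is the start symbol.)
Direct left recursion occurs when N → N α for some non-terminal N (the right-hand side begins with the left-hand side itself).

B → B T: LEFT RECURSIVE (starts with B)
B → ;: starts with ';'
T → num ;: starts with num

The grammar has direct left recursion on: B.

Answer: Yes, B is left-recursive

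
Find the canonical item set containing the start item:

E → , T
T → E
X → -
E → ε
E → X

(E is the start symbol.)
{ [E → . , T], [E → . X], [E → .], [E' → . E], [X → . -] }

First, augment the grammar with E' → E
I₀ = CLOSURE({ [E' → . E] }):
  [E' → . E] has the dot before E: add [E → . , T], [E → .], [E → . X]
  [E → . X] has the dot before X: add [X → . -]
No further items can be added.

I₀ = { [E → . , T], [E → . X], [E → .], [E' → . E], [X → . -] }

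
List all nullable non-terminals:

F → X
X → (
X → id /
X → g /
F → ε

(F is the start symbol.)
A non-terminal is nullable if it can derive ε (the empty string): either it has an ε-production, or it has a production whose right-hand side consists entirely of nullable non-terminals.

ε-productions: F → ε
So F is immediately nullable.
No further non-terminal can be added: every production for the remaining non-terminals contains a terminal or a non-nullable non-terminal.
Nullable = { 'F' }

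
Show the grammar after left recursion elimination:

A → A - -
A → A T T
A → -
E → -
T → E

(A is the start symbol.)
A → - A'
A' → - - A'
A' → T T A'
A' → ε
E → -
T → E

A is directly left-recursive. The standard transformation for
  A → A α₁ | ... | A α_m | β₁ | ... | β_n
is
  A  → β₁ A' | ... | β_n A'
  A' → α₁ A' | ... | α_m A' | ε

A → - becomes A → - A'
A → A - - becomes A' → - - A'
A → A T T becomes A' → T T A'
Add A' → ε

Productions for other non-terminals are unchanged:
  E → -
  T → E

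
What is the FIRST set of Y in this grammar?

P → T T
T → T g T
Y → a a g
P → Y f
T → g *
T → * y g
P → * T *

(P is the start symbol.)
From Y → a a g:
  - a is a terminal: add 'a' and stop

Collecting: FIRST(Y) = { 'a' }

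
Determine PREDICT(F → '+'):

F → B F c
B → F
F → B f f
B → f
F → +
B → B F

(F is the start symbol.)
PREDICT(F → '+') = (FIRST(RHS) \ {ε}) ∪ (FOLLOW(F) if ε ∈ FIRST(RHS), i.e. RHS ⇒* ε)
FIRST('+') = { '+' }
ε ∉ FIRST('+'), so FOLLOW(F) is not added.
PREDICT(F → '+') = { '+' }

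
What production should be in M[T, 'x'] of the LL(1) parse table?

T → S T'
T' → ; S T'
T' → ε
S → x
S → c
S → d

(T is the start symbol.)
T → S T'

To find M[T, 'x'], we find productions for T where 'x' is in the predict set (PREDICT(N → α) = (FIRST(α) \ {ε}) ∪ (FOLLOW(N) if α ⇒* ε)).

Relevant sets:
  FIRST(S) = { 'c', 'd', 'x' }

T → S T': PREDICT = { 'c', 'd', 'x' }
  'x' is in predict set, so this production goes in M[T, 'x']

M[T, 'x'] = T → S T'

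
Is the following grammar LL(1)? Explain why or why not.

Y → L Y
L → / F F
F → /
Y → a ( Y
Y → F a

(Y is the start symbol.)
Relevant sets:
  FIRST(L) = { '/' }
  FIRST(F) = { '/' }

For Y:
  PREDICT(Y → L Y) = { '/' }
  PREDICT(Y → a '(' Y) = { 'a' }
  PREDICT(Y → F a) = { '/' }
L, F have a single production, so nothing to check there.

Conflict found: Predict set conflict for Y: { '/' }
The grammar is NOT LL(1).

Answer: No. Predict set conflict for Y: { '/' }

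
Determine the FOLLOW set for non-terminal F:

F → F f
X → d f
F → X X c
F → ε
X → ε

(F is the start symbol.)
To compute FOLLOW(F), find every occurrence of F on a right-hand side N → α F β: add FIRST(β) \ {ε}, and if β is empty or nullable also add FOLLOW(N). Iterate to a fixed point.

F is the start symbol, so $ ∈ FOLLOW(F).
In F → F f: F is followed by f, add FIRST(f) \ {ε} = { 'f' }

Taking the union: FOLLOW(F) = { $, 'f' }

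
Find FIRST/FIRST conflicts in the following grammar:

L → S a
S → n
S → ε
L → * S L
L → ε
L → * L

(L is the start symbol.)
Yes. L → '*' S L / L → '*' L on { '*' }

A FIRST/FIRST conflict occurs when two productions N → α and N → β for the same non-terminal have FIRST(α) ∩ FIRST(β) ≠ ∅ (with ε ∈ FIRST of a nullable right-hand side, so two nullable alternatives also conflict).

FIRST sets of the non-terminals at (or reachable through a nullable prefix from) the front of some alternative:
  FIRST(S) = { 'n', ε }

Productions for L:
  L → S a: FIRST = { 'a', 'n' }
  L → * S L: FIRST = { '*' }
  L → ε: FIRST = { ε }
  L → * L: FIRST = { '*' }
Productions for S:
  S → n: FIRST = { 'n' }
  S → ε: FIRST = { ε }

Conflict for L: L → * S L and L → * L
  Overlap: { '*' }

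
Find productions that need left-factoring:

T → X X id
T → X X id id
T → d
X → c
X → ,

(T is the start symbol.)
Yes, T has productions with common prefix 'X X id'

Left-factoring is needed when two productions for the same non-terminal
share a common prefix on the right-hand side.

Productions for T:
  T → X X id
  T → X X id id
  T → d
Productions for X:
  X → c
  X → ,

Found common prefix 'X X id' in productions for T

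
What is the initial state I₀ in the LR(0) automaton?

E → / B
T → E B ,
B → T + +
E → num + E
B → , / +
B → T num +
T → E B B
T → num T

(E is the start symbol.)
{ [E → . / B], [E → . num + E], [E' → . E] }

First, augment the grammar with E' → E
I₀ = CLOSURE({ [E' → . E] }):
  [E' → . E] has the dot before E: add [E → . / B], [E → . num + E]
No further items can be added.

I₀ = { [E → . / B], [E → . num + E], [E' → . E] }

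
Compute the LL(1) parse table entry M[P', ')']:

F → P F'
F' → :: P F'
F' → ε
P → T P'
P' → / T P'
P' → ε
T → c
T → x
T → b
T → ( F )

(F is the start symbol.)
P' → ε

To find M[P', ')'], we find productions for P' where ')' is in the predict set (PREDICT(N → α) = (FIRST(α) \ {ε}) ∪ (FOLLOW(N) if α ⇒* ε)).

Relevant sets:
  FOLLOW(P') = { $, ')', '::' }

P' → / T P': PREDICT = { '/' }
P' → ε: PREDICT = { $, ')', '::' }
  ')' is in predict set, so this production goes in M[P', ')']

M[P', ')'] = P' → ε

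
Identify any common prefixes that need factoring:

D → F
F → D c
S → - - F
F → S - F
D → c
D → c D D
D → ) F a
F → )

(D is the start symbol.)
Yes, D has productions with common prefix 'c'

Left-factoring is needed when two productions for the same non-terminal
share a common prefix on the right-hand side.

Productions for D:
  D → F
  D → c
  D → c D D
  D → ) F a
Productions for F:
  F → D c
  F → S - F
  F → )

Found common prefix 'c' in productions for D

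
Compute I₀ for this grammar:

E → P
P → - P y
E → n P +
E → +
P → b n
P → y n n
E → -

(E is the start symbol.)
First, augment the grammar with E' → E
I₀ = CLOSURE({ [E' → . E] }):
  [E' → . E] has the dot before E: add [E → . P], [E → . n P +], [E → . +], [E → . -]
  [E → . P] has the dot before P: add [P → . - P y], [P → . b n], [P → . y n n]
No further items can be added.

I₀ = { [E → . +], [E → . -], [E → . P], [E → . n P +], [E' → . E], [P → . - P y], [P → . b n], [P → . y n n] }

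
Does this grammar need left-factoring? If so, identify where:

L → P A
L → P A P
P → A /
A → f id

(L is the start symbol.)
Yes, L has productions with common prefix 'P A'

Left-factoring is needed when two productions for the same non-terminal
share a common prefix on the right-hand side.

Productions for L:
  L → P A
  L → P A P

Found common prefix 'P A' in productions for L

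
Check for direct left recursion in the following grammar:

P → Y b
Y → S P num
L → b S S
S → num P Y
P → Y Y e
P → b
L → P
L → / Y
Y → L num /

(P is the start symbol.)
Direct left recursion occurs when N → N α for some non-terminal N (the right-hand side begins with the left-hand side itself).

P → Y b: starts with Y
Y → S P num: starts with S
L → b S S: starts with b
S → num P Y: starts with num
P → Y Y e: starts with Y
P → b: starts with b
L → P: starts with P
L → / Y: starts with '/'
Y → L num /: starts with L

No direct left recursion found.

Answer: No direct left recursion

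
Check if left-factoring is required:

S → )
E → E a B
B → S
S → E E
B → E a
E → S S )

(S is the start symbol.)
No, left-factoring is not needed

Left-factoring is needed when two productions for the same non-terminal
share a common prefix on the right-hand side.

Productions for S:
  S → )
  S → E E
Productions for E:
  E → E a B
  E → S S )
Productions for B:
  B → S
  B → E a

No common prefixes found.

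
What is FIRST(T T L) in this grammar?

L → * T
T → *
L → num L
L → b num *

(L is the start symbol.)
FIRST sets of the non-terminals involved (from the grammar, by fixed-point iteration):
  FIRST(T) = { '*' }

To compute FIRST(T T L), process the symbols left to right:
Symbol T is a non-terminal. Add FIRST(T) \ {ε} = { '*' }
T is not nullable (ε ∉ FIRST(T)), so stop here.
FIRST(T T L) = { '*' }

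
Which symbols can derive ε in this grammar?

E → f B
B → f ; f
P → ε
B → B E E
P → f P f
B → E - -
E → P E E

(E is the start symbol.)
ε-productions: P → ε
So P is immediately nullable.
No further non-terminal can be added: every production for the remaining non-terminals contains a terminal or a non-nullable non-terminal.
Nullable = { 'P' }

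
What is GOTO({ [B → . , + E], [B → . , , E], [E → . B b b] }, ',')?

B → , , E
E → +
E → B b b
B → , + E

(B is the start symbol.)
{ [B → , . + E], [B → , . , E] }

GOTO(I, ',') = CLOSURE({ [A → αX.β] : [A → α.Xβ] ∈ I, X = ',' })

Items with dot before ',', with the dot advanced:
  [B → . , + E] → [B → , . + E]
  [B → . , , E] → [B → , . , E]
Closure adds nothing (no advanced item has the dot before a non-terminal).

GOTO = { [B → , . + E], [B → , . , E] }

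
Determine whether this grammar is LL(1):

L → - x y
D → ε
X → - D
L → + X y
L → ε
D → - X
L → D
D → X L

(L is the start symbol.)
Relevant sets:
  FIRST(D) = { '-', ε }
  FIRST(X) = { '-' }
  FOLLOW(L) = { $, '+', '-', 'y' }
  FOLLOW(D) = { $, '+', '-', 'y' }

For L:
  PREDICT(L → '-' x y) = { '-' }
  PREDICT(L → '+' X y) = { '+' }
  PREDICT(L → ε) = { $, '+', '-', 'y' }
  PREDICT(L → D) = { $, '+', '-', 'y' }
For D:
  PREDICT(D → ε) = { $, '+', '-', 'y' }
  PREDICT(D → '-' X) = { '-' }
  PREDICT(D → X L) = { '-' }
X has a single production, so nothing to check there.

Conflict found: Predict set conflict for L: { '-' }
The grammar is NOT LL(1).

Answer: No. Predict set conflict for L: { '-' }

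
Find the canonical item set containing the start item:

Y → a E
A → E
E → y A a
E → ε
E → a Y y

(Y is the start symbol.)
First, augment the grammar with Y' → Y
I₀ = CLOSURE({ [Y' → . Y] }):
  [Y' → . Y] has the dot before Y: add [Y → . a E]
No further items can be added.

I₀ = { [Y → . a E], [Y' → . Y] }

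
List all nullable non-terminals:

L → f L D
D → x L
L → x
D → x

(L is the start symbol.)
There are no ε-productions, so no non-terminal can derive ε.
No non-terminals are nullable.

Answer: None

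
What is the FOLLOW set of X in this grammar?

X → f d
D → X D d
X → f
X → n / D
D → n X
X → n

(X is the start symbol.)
{ $, 'd', 'f', 'n' }

X is the start symbol, so $ ∈ FOLLOW(X).
In D → X D d: X is followed by D d, add FIRST(D d) \ {ε} = { 'f', 'n' }
In D → n X: X is at the end, add FOLLOW(D)

The FOLLOW sets referred to above (computed the same way, to a fixed point):
  FOLLOW(D) = { $, 'd', 'f', 'n' }

Taking the union: FOLLOW(X) = { $, 'd', 'f', 'n' }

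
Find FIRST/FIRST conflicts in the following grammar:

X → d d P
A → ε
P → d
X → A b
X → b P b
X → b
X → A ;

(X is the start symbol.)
Yes. X → A b / X → b P b on { 'b' }; X → A b / X → b on { 'b' }; X → b P b / X → b on { 'b' }

A FIRST/FIRST conflict occurs when two productions N → α and N → β for the same non-terminal have FIRST(α) ∩ FIRST(β) ≠ ∅ (with ε ∈ FIRST of a nullable right-hand side, so two nullable alternatives also conflict).

FIRST sets of the non-terminals at (or reachable through a nullable prefix from) the front of some alternative:
  FIRST(A) = { ε }

Productions for X:
  X → d d P: FIRST = { 'd' }
  X → A b: FIRST = { 'b' }
  X → b P b: FIRST = { 'b' }
  X → b: FIRST = { 'b' }
  X → A ;: FIRST = { ';' }
A, P have only one production, so no FIRST/FIRST conflict is possible there.

Conflict for X: X → A b and X → b P b
  Overlap: { 'b' }
Conflict for X: X → A b and X → b
  Overlap: { 'b' }
Conflict for X: X → b P b and X → b
  Overlap: { 'b' }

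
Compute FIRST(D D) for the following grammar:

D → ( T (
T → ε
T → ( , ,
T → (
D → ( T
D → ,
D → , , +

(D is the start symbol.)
{ '(', ',' }

FIRST sets of the non-terminals involved (from the grammar, by fixed-point iteration):
  FIRST(D) = { '(', ',' }

To compute FIRST(D D), process the symbols left to right:
Symbol D is a non-terminal. Add FIRST(D) \ {ε} = { '(', ',' }
D is not nullable (ε ∉ FIRST(D)), so stop here.
FIRST(D D) = { '(', ',' }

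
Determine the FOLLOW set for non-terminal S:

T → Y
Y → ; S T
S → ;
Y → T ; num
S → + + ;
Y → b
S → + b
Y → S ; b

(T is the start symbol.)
In Y → ; S T: S is followed by T, add FIRST(T) \ {ε} = { '+', ';', 'b' }
In Y → S ; b: S is followed by ';' b, add FIRST(';' b) \ {ε} = { ';' }

Taking the union: FOLLOW(S) = { '+', ';', 'b' }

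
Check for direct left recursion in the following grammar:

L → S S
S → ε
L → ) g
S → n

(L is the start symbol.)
L → S S: starts with S
S → ε: starts with ε
L → ) g: starts with ')'
S → n: starts with n

No direct left recursion found.

Answer: No direct left recursion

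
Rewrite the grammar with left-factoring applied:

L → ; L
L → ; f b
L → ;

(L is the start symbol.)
L → ; L'
L' → L
L' → f b
L' → ε

Left-factoring transforms A → αβ₁ | αβ₂ into A → αA' and A' → β₁ | β₂
(α is the longest common prefix among the alternatives). Repeat until
no nonterminal has two alternatives with a common prefix.

Round 1: L has alternatives sharing prefix ';'. Introduce L': L → ; L'
  Add: L' → L
  Add: L' → f b
  Add: L' → ε

No remaining common prefixes — done.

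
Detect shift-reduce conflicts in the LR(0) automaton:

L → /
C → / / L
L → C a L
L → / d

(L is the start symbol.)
Augment with L' → L and build the canonical LR(0) collection (I0 = CLOSURE({[L' → . L]}), then GOTO on every symbol after a dot until no new states appear). It has 9 states:
  I0: { [C → . / / L], [L → . / d], [L → . /], [L → . C a L], [L' → . L] }  — shift
  I1: { [C → / . / L], [L → / . d], [L → / .] }  — shift, reduce
  I2: { [L → C . a L] }  — shift
  I3: { [L' → L .] }  — accept
  I4: { [C → . / / L], [L → . / d], [L → . /], [L → . C a L], [L → C a . L] }  — shift
  I5: { [L → C a L .] }  — reduce
  I6: { [C → . / / L], [C → / / . L], [L → . / d], [L → . /], [L → . C a L] }  — shift
  I7: { [L → / d .] }  — reduce
  I8: { [C → / / L .] }  — reduce

I1 contains reduce item [L → / .] and shift items [C → / . / L], [L → / . d] — shift-reduce conflict.

Answer: Yes — I1: [L → / .] vs [C → / . / L]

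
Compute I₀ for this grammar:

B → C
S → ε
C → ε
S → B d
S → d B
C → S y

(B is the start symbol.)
{ [B → . C], [B' → . B], [C → . S y], [C → .], [S → . B d], [S → . d B], [S → .] }

First, augment the grammar with B' → B
I₀ = CLOSURE({ [B' → . B] }):
  [B' → . B] has the dot before B: add [B → . C]
  [B → . C] has the dot before C: add [C → .], [C → . S y]
  [C → . S y] has the dot before S: add [S → .], [S → . B d], [S → . d B]
No further items can be added.

I₀ = { [B → . C], [B' → . B], [C → . S y], [C → .], [S → . B d], [S → . d B], [S → .] }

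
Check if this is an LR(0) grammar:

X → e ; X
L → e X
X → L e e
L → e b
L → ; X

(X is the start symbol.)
Augment with X' → X and build the canonical LR(0) collection (I0 = CLOSURE({[X' → . X]}), then GOTO on every symbol after a dot until no new states appear). It has 12 states:
  I0: { [L → . ; X], [L → . e X], [L → . e b], [X → . L e e], [X → . e ; X], [X' → . X] }  — shift
  I1: { [L → . ; X], [L → . e X], [L → . e b], [L → ; . X], [X → . L e e], [X → . e ; X] }  — shift
  I2: { [X → L . e e] }  — shift
  I3: { [X' → X .] }  — accept
  I4: { [L → . ; X], [L → . e X], [L → . e b], [L → e . X], [L → e . b], [X → . L e e], [X → . e ; X], [X → e . ; X] }  — shift
  I5: { [L → . ; X], [L → . e X], [L → . e b], [L → ; . X], [X → . L e e], [X → . e ; X], [X → e ; . X] }  — shift
  I6: { [L → e X .] }  — reduce
  I7: { [L → e b .] }  — reduce
  I8: { [L → ; X .], [X → e ; X .] }  — 2 reduces
  I9: { [X → L e . e] }  — shift
  I10: { [X → L e e .] }  — reduce
  I11: { [L → ; X .] }  — reduce

Conflict in state I8:
  Reduce-reduce conflict: [L → ; X .] and [X → e ; X .]
So the grammar is NOT LR(0).

Answer: No. Reduce-reduce conflict: [L → ; X .] and [X → e ; X .]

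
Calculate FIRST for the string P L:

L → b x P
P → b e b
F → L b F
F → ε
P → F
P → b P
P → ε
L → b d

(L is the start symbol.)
FIRST sets of the non-terminals involved (from the grammar, by fixed-point iteration):
  FIRST(P) = { 'b', ε }
  FIRST(L) = { 'b' }

To compute FIRST(P L), process the symbols left to right:
Symbol P is a non-terminal. Add FIRST(P) \ {ε} = { 'b' }
P is nullable (ε ∈ FIRST(P)), continue to the next symbol.
Symbol L is a non-terminal. Add FIRST(L) \ {ε} = { 'b' }
L is not nullable (ε ∉ FIRST(L)), so stop here.
FIRST(P L) = { 'b' }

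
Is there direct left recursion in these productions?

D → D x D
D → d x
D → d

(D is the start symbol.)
Yes, D is left-recursive

Direct left recursion occurs when N → N α for some non-terminal N (the right-hand side begins with the left-hand side itself).

D → D x D: LEFT RECURSIVE (starts with D)
D → d x: starts with d
D → d: starts with d

The grammar has direct left recursion on: D.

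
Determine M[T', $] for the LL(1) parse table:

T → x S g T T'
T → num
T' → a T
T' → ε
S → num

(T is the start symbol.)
T' → ε

To find M[T', $], we find productions for T' where $ is in the predict set (PREDICT(N → α) = (FIRST(α) \ {ε}) ∪ (FOLLOW(N) if α ⇒* ε)).

Relevant sets:
  FOLLOW(T') = { $, 'a' }

T' → a T: PREDICT = { 'a' }
T' → ε: PREDICT = { $, 'a' }
  $ is in predict set, so this production goes in M[T', $]

M[T', $] = T' → ε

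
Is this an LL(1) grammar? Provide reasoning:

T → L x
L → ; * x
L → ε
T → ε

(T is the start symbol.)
Yes, the grammar is LL(1).

A grammar is LL(1) if for each non-terminal N with multiple productions, the predict sets of those productions are pairwise disjoint, where PREDICT(N → α) = (FIRST(α) \ {ε}) ∪ (FOLLOW(N) if α ⇒* ε).

Relevant sets:
  FIRST(L) = { ';', ε }
  FOLLOW(T) = { $ }
  FOLLOW(L) = { 'x' }

For T:
  PREDICT(T → L x) = { ';', 'x' }
  PREDICT(T → ε) = { $ }
For L:
  PREDICT(L → ';' '*' x) = { ';' }
  PREDICT(L → ε) = { 'x' }

All predict sets are disjoint. The grammar IS LL(1).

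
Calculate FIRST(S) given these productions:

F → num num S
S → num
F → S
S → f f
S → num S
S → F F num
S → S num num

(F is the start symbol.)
FIRST sets of the other non-terminals involved (by the same procedure, iterated to a fixed point):
  FIRST(F) = { 'f', 'num' }

From S → num:
  - num is a terminal: add 'num' and stop
From S → f f:
  - f is a terminal: add 'f' and stop
From S → num S:
  - num is a terminal: add 'num' and stop
From S → F F num:
  - F is a non-terminal: add FIRST(F) \ {ε} = { 'f', 'num' }
    F is not nullable, so stop
From S → S num num:
  - S is the symbol being defined: contributes nothing new
    S is not nullable, so stop

Collecting: FIRST(S) = { 'f', 'num' }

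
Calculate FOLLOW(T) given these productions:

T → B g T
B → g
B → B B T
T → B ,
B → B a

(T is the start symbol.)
To compute FOLLOW(T), find every occurrence of T on a right-hand side N → α T β: add FIRST(β) \ {ε}, and if β is empty or nullable also add FOLLOW(N). Iterate to a fixed point.

T is the start symbol, so $ ∈ FOLLOW(T).
In T → B g T: T is at the end; this adds FOLLOW(T) to itself — nothing new
In B → B B T: T is at the end, add FOLLOW(B)

The FOLLOW sets referred to above (computed the same way, to a fixed point):
  FOLLOW(B) = { ',', 'a', 'g' }

Taking the union: FOLLOW(T) = { $, ',', 'a', 'g' }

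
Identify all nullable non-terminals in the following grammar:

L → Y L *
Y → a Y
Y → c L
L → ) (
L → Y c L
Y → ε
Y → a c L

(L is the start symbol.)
A non-terminal is nullable if it can derive ε (the empty string): either it has an ε-production, or it has a production whose right-hand side consists entirely of nullable non-terminals.

ε-productions: Y → ε
So Y is immediately nullable.
No further non-terminal can be added: every production for the remaining non-terminals contains a terminal or a non-nullable non-terminal.
Nullable = { 'Y' }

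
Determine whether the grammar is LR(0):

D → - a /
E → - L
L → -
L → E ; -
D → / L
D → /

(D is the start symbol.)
No. Shift-reduce conflict between [D → / .] and [E → . - L]

A grammar is LR(0) if no state in the canonical LR(0) collection has:
  - both a shift item (dot before a terminal) and a complete item (shift-reduce conflict), or
  - two or more complete items (reduce-reduce conflict; the accept item [D' → D .] counts as a complete item here).

Augment with D' → D and build the canonical LR(0) collection (I0 = CLOSURE({[D' → . D]}), then GOTO on every symbol after a dot until no new states appear). It has 12 states:
  I0: { [D → . - a /], [D → . / L], [D → . /], [D' → . D] }  — shift
  I1: { [D → - . a /] }  — shift
  I2: { [D → / . L], [D → / .], [E → . - L], [L → . -], [L → . E ; -] }  — shift, reduce
  I3: { [D' → D .] }  — accept
  I4: { [E → - . L], [E → . - L], [L → - .], [L → . -], [L → . E ; -] }  — shift, reduce
  I5: { [L → E . ; -] }  — shift
  I6: { [D → / L .] }  — reduce
  I7: { [L → E ; . -] }  — shift
  I8: { [L → E ; - .] }  — reduce
  I9: { [E → - L .] }  — reduce
  I10: { [D → - a . /] }  — shift
  I11: { [D → - a / .] }  — reduce

Conflict in state I2:
  Shift-reduce conflict between [D → / .] and [E → . - L]
So the grammar is NOT LR(0).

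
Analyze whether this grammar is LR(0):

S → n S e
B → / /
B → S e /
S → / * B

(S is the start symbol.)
Yes, the grammar is LR(0)

Augment with S' → S and build the canonical LR(0) collection (I0 = CLOSURE({[S' → . S]}), then GOTO on every symbol after a dot until no new states appear). It has 13 states:
  I0: { [S → . / * B], [S → . n S e], [S' → . S] }  — shift
  I1: { [S → / . * B] }  — shift
  I2: { [S' → S .] }  — accept
  I3: { [S → . / * B], [S → . n S e], [S → n . S e] }  — shift
  I4: { [S → n S . e] }  — shift
  I5: { [S → n S e .] }  — reduce
  I6: { [B → . / /], [B → . S e /], [S → . / * B], [S → . n S e], [S → / * . B] }  — shift
  I7: { [B → / . /], [S → / . * B] }  — shift
  I8: { [S → / * B .] }  — reduce
  I9: { [B → S . e /] }  — shift
  I10: { [B → S e . /] }  — shift
  I11: { [B → S e / .] }  — reduce
  I12: { [B → / / .] }  — reduce

Every state is either a pure shift/goto state or contains exactly one complete item and nothing to shift — no conflicts. The grammar is LR(0).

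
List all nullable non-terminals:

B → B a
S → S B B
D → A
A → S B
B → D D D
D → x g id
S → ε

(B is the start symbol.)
ε-productions: S → ε
So S is immediately nullable.
No further non-terminal can be added: every production for the remaining non-terminals contains a terminal or a non-nullable non-terminal.
Nullable = { 'S' }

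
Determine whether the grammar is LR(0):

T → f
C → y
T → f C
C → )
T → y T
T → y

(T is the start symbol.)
No. Shift-reduce conflict between [T → f .] and [C → . )]

A grammar is LR(0) if no state in the canonical LR(0) collection has:
  - both a shift item (dot before a terminal) and a complete item (shift-reduce conflict), or
  - two or more complete items (reduce-reduce conflict; the accept item [T' → T .] counts as a complete item here).

Augment with T' → T and build the canonical LR(0) collection (I0 = CLOSURE({[T' → . T]}), then GOTO on every symbol after a dot until no new states appear). It has 8 states:
  I0: { [T → . f C], [T → . f], [T → . y T], [T → . y], [T' → . T] }  — shift
  I1: { [T' → T .] }  — accept
  I2: { [C → . )], [C → . y], [T → f . C], [T → f .] }  — shift, reduce
  I3: { [T → . f C], [T → . f], [T → . y T], [T → . y], [T → y . T], [T → y .] }  — shift, reduce
  I4: { [T → y T .] }  — reduce
  I5: { [C → ) .] }  — reduce
  I6: { [T → f C .] }  — reduce
  I7: { [C → y .] }  — reduce

Conflict in state I2:
  Shift-reduce conflict between [T → f .] and [C → . )]
So the grammar is NOT LR(0).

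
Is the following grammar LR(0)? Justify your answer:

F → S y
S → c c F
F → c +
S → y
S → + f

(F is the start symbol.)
Yes, the grammar is LR(0)

A grammar is LR(0) if no state in the canonical LR(0) collection has:
  - both a shift item (dot before a terminal) and a complete item (shift-reduce conflict), or
  - two or more complete items (reduce-reduce conflict; the accept item [F' → F .] counts as a complete item here).

Augment with F' → F and build the canonical LR(0) collection (I0 = CLOSURE({[F' → . F]}), then GOTO on every symbol after a dot until no new states appear). It has 11 states:
  I0: { [F → . S y], [F → . c +], [F' → . F], [S → . + f], [S → . c c F], [S → . y] }  — shift
  I1: { [S → + . f] }  — shift
  I2: { [F' → F .] }  — accept
  I3: { [F → S . y] }  — shift
  I4: { [F → c . +], [S → c . c F] }  — shift
  I5: { [S → y .] }  — reduce
  I6: { [F → c + .] }  — reduce
  I7: { [F → . S y], [F → . c +], [S → . + f], [S → . c c F], [S → . y], [S → c c . F] }  — shift
  I8: { [S → c c F .] }  — reduce
  I9: { [F → S y .] }  — reduce
  I10: { [S → + f .] }  — reduce

Every state is either a pure shift/goto state or contains exactly one complete item and nothing to shift — no conflicts. The grammar is LR(0).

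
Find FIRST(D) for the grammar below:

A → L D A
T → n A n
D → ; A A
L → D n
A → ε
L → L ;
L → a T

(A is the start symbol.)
To compute FIRST(D), examine every production with D on the left-hand side, reading each right-hand side left to right until a non-nullable symbol is reached.

From D → ; A A:
  - ';' is a terminal: add ';' and stop

Collecting: FIRST(D) = { ';' }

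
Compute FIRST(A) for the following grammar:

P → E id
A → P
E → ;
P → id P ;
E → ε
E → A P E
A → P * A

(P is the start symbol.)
To compute FIRST(A), examine every production with A on the left-hand side, reading each right-hand side left to right until a non-nullable symbol is reached.

FIRST sets of the other non-terminals involved (by the same procedure, iterated to a fixed point):
  FIRST(P) = { ';', 'id' }

From A → P:
  - P is a non-terminal: add FIRST(P) \ {ε} = { ';', 'id' }
    P is not nullable, so stop
From A → P * A:
  - P is a non-terminal: add FIRST(P) \ {ε} = { ';', 'id' }
    P is not nullable, so stop

Collecting: FIRST(A) = { ';', 'id' }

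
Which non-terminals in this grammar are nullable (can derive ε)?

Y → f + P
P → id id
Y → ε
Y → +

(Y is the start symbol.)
{ 'Y' }

A non-terminal is nullable if it can derive ε (the empty string): either it has an ε-production, or it has a production whose right-hand side consists entirely of nullable non-terminals.

ε-productions: Y → ε
So Y is immediately nullable.
No further non-terminal can be added: every production for the remaining non-terminals contains a terminal or a non-nullable non-terminal.
Nullable = { 'Y' }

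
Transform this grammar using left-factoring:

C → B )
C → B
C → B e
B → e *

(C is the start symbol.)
C → B C'
C' → )
C' → ε
C' → e
B → e *

Left-factoring transforms A → αβ₁ | αβ₂ into A → αA' and A' → β₁ | β₂
(α is the longest common prefix among the alternatives). Repeat until
no nonterminal has two alternatives with a common prefix.

Round 1: C has alternatives sharing prefix 'B'. Introduce C': C → B C'
  Add: C' → )
  Add: C' → ε
  Add: C' → e

No remaining common prefixes — done.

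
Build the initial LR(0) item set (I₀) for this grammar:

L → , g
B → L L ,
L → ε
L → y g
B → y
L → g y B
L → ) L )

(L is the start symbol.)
{ [L → . ) L )], [L → . , g], [L → . g y B], [L → . y g], [L → .], [L' → . L] }

First, augment the grammar with L' → L
I₀ = CLOSURE({ [L' → . L] }):
  [L' → . L] has the dot before L: add [L → . , g], [L → .], [L → . y g], [L → . g y B], [L → . ) L )]
No further items can be added.

I₀ = { [L → . ) L )], [L → . , g], [L → . g y B], [L → . y g], [L → .], [L' → . L] }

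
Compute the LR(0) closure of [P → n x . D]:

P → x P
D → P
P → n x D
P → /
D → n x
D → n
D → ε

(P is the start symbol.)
{ [D → . P], [D → . n x], [D → . n], [D → .], [P → . /], [P → . n x D], [P → . x P], [P → n x . D] }

To compute CLOSURE, for each item [A → α.Bβ] where B is a non-terminal, add [B → .γ] for all productions B → γ; repeat for the newly added items until nothing changes.

Start with: [P → n x . D]
  [P → n x . D] has the dot before D: add [D → . P], [D → . n x], [D → . n], [D → .]
  [D → . P] has the dot before P: add [P → . x P], [P → . n x D], [P → . /]
No further items can be added.

CLOSURE = { [D → . P], [D → . n x], [D → . n], [D → .], [P → . /], [P → . n x D], [P → . x P], [P → n x . D] }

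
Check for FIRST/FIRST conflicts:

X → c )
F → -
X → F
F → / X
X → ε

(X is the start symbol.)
No FIRST/FIRST conflicts.

A FIRST/FIRST conflict occurs when two productions N → α and N → β for the same non-terminal have FIRST(α) ∩ FIRST(β) ≠ ∅ (with ε ∈ FIRST of a nullable right-hand side, so two nullable alternatives also conflict).

FIRST sets of the non-terminals at (or reachable through a nullable prefix from) the front of some alternative:
  FIRST(F) = { '-', '/' }

Productions for X:
  X → c ): FIRST = { 'c' }
  X → F: FIRST = { '-', '/' }
  X → ε: FIRST = { ε }
Productions for F:
  F → -: FIRST = { '-' }
  F → / X: FIRST = { '/' }

All alternatives of each non-terminal have pairwise disjoint FIRST sets.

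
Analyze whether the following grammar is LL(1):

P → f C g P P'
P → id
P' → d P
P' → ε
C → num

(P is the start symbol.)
No. Predict set conflict for P': { 'd' }

Relevant sets:
  FOLLOW(P') = { $, 'd' }

For P:
  PREDICT(P → f C g P P') = { 'f' }
  PREDICT(P → id) = { 'id' }
For P':
  PREDICT(P' → d P) = { 'd' }
  PREDICT(P' → ε) = { $, 'd' }
C has a single production, so nothing to check there.

Conflict found: Predict set conflict for P': { 'd' }
The grammar is NOT LL(1).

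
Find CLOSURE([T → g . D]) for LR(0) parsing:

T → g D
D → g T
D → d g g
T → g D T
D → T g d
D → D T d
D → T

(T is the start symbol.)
Start with: [T → g . D]
  [T → g . D] has the dot before D: add [D → . g T], [D → . d g g], [D → . T g d], [D → . D T d], [D → . T]
  [D → . T g d] has the dot before T: add [T → . g D], [T → . g D T]
No further items can be added.

CLOSURE = { [D → . D T d], [D → . T g d], [D → . T], [D → . d g g], [D → . g T], [T → . g D T], [T → . g D], [T → g . D] }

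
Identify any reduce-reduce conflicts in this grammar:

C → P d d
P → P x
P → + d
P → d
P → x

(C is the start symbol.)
A reduce-reduce conflict occurs when an LR(0) state has two complete items [A → α .] and [B → β .] — both call for a reduction, and with no lookahead the parser cannot choose between them.

Augment with C' → C and build the canonical LR(0) collection (I0 = CLOSURE({[C' → . C]}), then GOTO on every symbol after a dot until no new states appear). It has 10 states:
  I0: { [C → . P d d], [C' → . C], [P → . + d], [P → . P x], [P → . d], [P → . x] }  — shift
  I1: { [P → + . d] }  — shift
  I2: { [C' → C .] }  — accept
  I3: { [C → P . d d], [P → P . x] }  — shift
  I4: { [P → d .] }  — reduce
  I5: { [P → x .] }  — reduce
  I6: { [C → P d . d] }  — shift
  I7: { [P → P x .] }  — reduce
  I8: { [C → P d d .] }  — reduce
  I9: { [P → + d .] }  — reduce

No state contains more than one complete item.

Answer: No reduce-reduce conflicts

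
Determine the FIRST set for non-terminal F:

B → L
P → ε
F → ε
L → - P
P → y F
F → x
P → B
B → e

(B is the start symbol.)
{ 'x', ε }

From F → ε:
  - ε-production, so ε ∈ FIRST(F)
From F → x:
  - x is a terminal: add 'x' and stop

Collecting: FIRST(F) = { 'x', ε }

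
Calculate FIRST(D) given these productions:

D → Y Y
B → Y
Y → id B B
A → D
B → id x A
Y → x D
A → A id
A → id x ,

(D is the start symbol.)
{ 'id', 'x' }

To compute FIRST(D), examine every production with D on the left-hand side, reading each right-hand side left to right until a non-nullable symbol is reached.

FIRST sets of the other non-terminals involved (by the same procedure, iterated to a fixed point):
  FIRST(Y) = { 'id', 'x' }

From D → Y Y:
  - Y is a non-terminal: add FIRST(Y) \ {ε} = { 'id', 'x' }
    Y is not nullable, so stop

Collecting: FIRST(D) = { 'id', 'x' }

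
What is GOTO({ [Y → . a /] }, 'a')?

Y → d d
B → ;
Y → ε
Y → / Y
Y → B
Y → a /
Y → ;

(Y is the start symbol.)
{ [Y → a . /] }

GOTO(I, 'a') = CLOSURE({ [A → αX.β] : [A → α.Xβ] ∈ I, X = 'a' })

Items with dot before 'a', with the dot advanced:
  [Y → . a /] → [Y → a . /]
Closure adds nothing (no advanced item has the dot before a non-terminal).

GOTO = { [Y → a . /] }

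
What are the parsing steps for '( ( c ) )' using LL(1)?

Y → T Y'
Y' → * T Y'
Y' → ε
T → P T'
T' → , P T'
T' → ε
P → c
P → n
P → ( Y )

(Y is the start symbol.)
LL(1) parsing maintains a stack (initially the start symbol over $) and the input. At each step: if the stack top is a terminal, match it against the current input token; if it is a non-terminal N, replace it with the RHS of M[N, lookahead] (the unique production whose predict set contains the lookahead).

Stack is shown with the top on the left.

Stack                      Input        Action
----------------------------------------------
Y $                        ( ( c ) ) $  output Y → T Y'
T Y' $                     ( ( c ) ) $  output T → P T'
P T' Y' $                  ( ( c ) ) $  output P → ( Y )
( Y ) T' Y' $              ( ( c ) ) $  match '('
Y ) T' Y' $                ( c ) ) $    output Y → T Y'
T Y' ) T' Y' $             ( c ) ) $    output T → P T'
P T' Y' ) T' Y' $          ( c ) ) $    output P → ( Y )
( Y ) T' Y' ) T' Y' $      ( c ) ) $    match '('
Y ) T' Y' ) T' Y' $        c ) ) $      output Y → T Y'
T Y' ) T' Y' ) T' Y' $     c ) ) $      output T → P T'
P T' Y' ) T' Y' ) T' Y' $  c ) ) $      output P → c
c T' Y' ) T' Y' ) T' Y' $  c ) ) $      match 'c'
T' Y' ) T' Y' ) T' Y' $    ) ) $        output T' → ε
Y' ) T' Y' ) T' Y' $       ) ) $        output Y' → ε
) T' Y' ) T' Y' $          ) ) $        match ')'
T' Y' ) T' Y' $            ) $          output T' → ε
Y' ) T' Y' $               ) $          output Y' → ε
) T' Y' $                  ) $          match ')'
T' Y' $                    $            output T' → ε
Y' $                       $            output Y' → ε
$                          $            accept

The string is accepted.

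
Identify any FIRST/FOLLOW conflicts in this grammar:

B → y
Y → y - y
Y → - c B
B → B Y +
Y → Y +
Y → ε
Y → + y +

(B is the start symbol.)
Yes. Y → Y '+' with FOLLOW(Y) on { '+' }; Y → '+' y '+' with FOLLOW(Y) on { '+' }

A FIRST/FOLLOW conflict occurs when a non-terminal N has a nullable alternative N → β (β ⇒* ε) and another alternative N → α with FIRST(α) ∩ FOLLOW(N) ≠ ∅: on such a lookahead the parser cannot decide between expanding α and letting N vanish via β.

Nullable non-terminals: Y.
FIRST sets used below: FIRST(Y) = { '+', '-', 'y', ε }

Y: nullable alternative(s) Y → ε; FOLLOW(Y) = { '+' }
  Y → y - y: FIRST \ {ε} = { 'y' } — disjoint from FOLLOW(Y)
  Y → - c B: FIRST \ {ε} = { '-' } — disjoint from FOLLOW(Y)
  Y → Y +: FIRST \ {ε} = { '+', '-', 'y' } — overlaps FOLLOW(Y) on { '+' }: CONFLICT
  Y → ε: FIRST \ {ε} = { } — this is the only nullable alternative, skip
  Y → + y +: FIRST \ {ε} = { '+' } — overlaps FOLLOW(Y) on { '+' }: CONFLICT

B has no nullable alternative, so no FIRST/FOLLOW check is needed there.

So the grammar has 2 FIRST/FOLLOW conflicts (marked CONFLICT above).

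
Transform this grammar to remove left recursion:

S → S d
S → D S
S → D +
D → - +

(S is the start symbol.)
S → D S S'
S → D + S'
S' → d S'
S' → ε
D → - +

S is directly left-recursive. The standard transformation for
  A → A α₁ | ... | A α_m | β₁ | ... | β_n
is
  A  → β₁ A' | ... | β_n A'
  A' → α₁ A' | ... | α_m A' | ε

S → D S becomes S → D S S'
S → D + becomes S → D + S'
S → S d becomes S' → d S'
Add S' → ε

Productions for other non-terminals are unchanged:
  D → - +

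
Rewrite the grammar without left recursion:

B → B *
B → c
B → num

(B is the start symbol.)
B → c B'
B → num B'
B' → * B'
B' → ε

B is directly left-recursive. The standard transformation for
  A → A α₁ | ... | A α_m | β₁ | ... | β_n
is
  A  → β₁ A' | ... | β_n A'
  A' → α₁ A' | ... | α_m A' | ε

B → c becomes B → c B'
B → num becomes B → num B'
B → B * becomes B' → * B'
Add B' → ε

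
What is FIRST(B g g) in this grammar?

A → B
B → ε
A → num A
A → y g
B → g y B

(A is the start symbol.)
FIRST sets of the non-terminals involved (from the grammar, by fixed-point iteration):
  FIRST(B) = { 'g', ε }

To compute FIRST(B g g), process the symbols left to right:
Symbol B is a non-terminal. Add FIRST(B) \ {ε} = { 'g' }
B is nullable (ε ∈ FIRST(B)), continue to the next symbol.
Symbol g is a terminal. Add 'g' and stop.
FIRST(B g g) = { 'g' }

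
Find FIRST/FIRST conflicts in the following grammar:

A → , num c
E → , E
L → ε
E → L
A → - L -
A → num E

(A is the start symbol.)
No FIRST/FIRST conflicts.

FIRST sets of the non-terminals at (or reachable through a nullable prefix from) the front of some alternative:
  FIRST(L) = { ε }

Productions for A:
  A → , num c: FIRST = { ',' }
  A → - L -: FIRST = { '-' }
  A → num E: FIRST = { 'num' }
Productions for E:
  E → , E: FIRST = { ',' }
  E → L: FIRST = { ε }
L has only one production, so no FIRST/FIRST conflict is possible there.

All alternatives of each non-terminal have pairwise disjoint FIRST sets.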